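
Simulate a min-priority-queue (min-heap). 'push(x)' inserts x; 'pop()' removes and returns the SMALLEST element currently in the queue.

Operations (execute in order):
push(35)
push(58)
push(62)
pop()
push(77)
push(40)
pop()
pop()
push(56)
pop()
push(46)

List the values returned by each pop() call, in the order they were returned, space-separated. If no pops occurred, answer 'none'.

Answer: 35 40 58 56

Derivation:
push(35): heap contents = [35]
push(58): heap contents = [35, 58]
push(62): heap contents = [35, 58, 62]
pop() → 35: heap contents = [58, 62]
push(77): heap contents = [58, 62, 77]
push(40): heap contents = [40, 58, 62, 77]
pop() → 40: heap contents = [58, 62, 77]
pop() → 58: heap contents = [62, 77]
push(56): heap contents = [56, 62, 77]
pop() → 56: heap contents = [62, 77]
push(46): heap contents = [46, 62, 77]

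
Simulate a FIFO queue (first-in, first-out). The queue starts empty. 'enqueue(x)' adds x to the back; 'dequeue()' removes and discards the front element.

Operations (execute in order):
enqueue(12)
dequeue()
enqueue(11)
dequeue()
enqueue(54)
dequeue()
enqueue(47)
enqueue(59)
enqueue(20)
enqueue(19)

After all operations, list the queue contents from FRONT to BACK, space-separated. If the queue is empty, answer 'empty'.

enqueue(12): [12]
dequeue(): []
enqueue(11): [11]
dequeue(): []
enqueue(54): [54]
dequeue(): []
enqueue(47): [47]
enqueue(59): [47, 59]
enqueue(20): [47, 59, 20]
enqueue(19): [47, 59, 20, 19]

Answer: 47 59 20 19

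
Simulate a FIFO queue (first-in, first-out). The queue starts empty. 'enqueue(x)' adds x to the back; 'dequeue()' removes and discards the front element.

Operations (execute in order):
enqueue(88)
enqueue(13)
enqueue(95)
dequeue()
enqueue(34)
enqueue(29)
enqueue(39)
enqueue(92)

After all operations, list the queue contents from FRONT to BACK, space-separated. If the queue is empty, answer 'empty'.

Answer: 13 95 34 29 39 92

Derivation:
enqueue(88): [88]
enqueue(13): [88, 13]
enqueue(95): [88, 13, 95]
dequeue(): [13, 95]
enqueue(34): [13, 95, 34]
enqueue(29): [13, 95, 34, 29]
enqueue(39): [13, 95, 34, 29, 39]
enqueue(92): [13, 95, 34, 29, 39, 92]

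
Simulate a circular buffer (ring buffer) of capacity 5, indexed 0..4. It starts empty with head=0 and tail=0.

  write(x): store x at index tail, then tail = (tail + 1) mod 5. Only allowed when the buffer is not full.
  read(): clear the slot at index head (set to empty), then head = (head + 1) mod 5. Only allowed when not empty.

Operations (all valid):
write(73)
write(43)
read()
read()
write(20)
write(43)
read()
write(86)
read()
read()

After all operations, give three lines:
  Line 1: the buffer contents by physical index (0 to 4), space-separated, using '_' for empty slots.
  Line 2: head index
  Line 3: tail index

Answer: _ _ _ _ _
0
0

Derivation:
write(73): buf=[73 _ _ _ _], head=0, tail=1, size=1
write(43): buf=[73 43 _ _ _], head=0, tail=2, size=2
read(): buf=[_ 43 _ _ _], head=1, tail=2, size=1
read(): buf=[_ _ _ _ _], head=2, tail=2, size=0
write(20): buf=[_ _ 20 _ _], head=2, tail=3, size=1
write(43): buf=[_ _ 20 43 _], head=2, tail=4, size=2
read(): buf=[_ _ _ 43 _], head=3, tail=4, size=1
write(86): buf=[_ _ _ 43 86], head=3, tail=0, size=2
read(): buf=[_ _ _ _ 86], head=4, tail=0, size=1
read(): buf=[_ _ _ _ _], head=0, tail=0, size=0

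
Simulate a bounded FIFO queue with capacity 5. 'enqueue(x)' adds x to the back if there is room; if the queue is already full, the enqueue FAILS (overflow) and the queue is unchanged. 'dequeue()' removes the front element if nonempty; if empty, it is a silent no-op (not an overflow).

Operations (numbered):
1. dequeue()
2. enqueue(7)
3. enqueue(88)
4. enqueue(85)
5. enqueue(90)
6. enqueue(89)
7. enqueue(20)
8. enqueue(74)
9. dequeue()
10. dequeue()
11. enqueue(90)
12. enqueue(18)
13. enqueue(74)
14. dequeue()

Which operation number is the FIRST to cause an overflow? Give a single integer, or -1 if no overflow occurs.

Answer: 7

Derivation:
1. dequeue(): empty, no-op, size=0
2. enqueue(7): size=1
3. enqueue(88): size=2
4. enqueue(85): size=3
5. enqueue(90): size=4
6. enqueue(89): size=5
7. enqueue(20): size=5=cap → OVERFLOW (fail)
8. enqueue(74): size=5=cap → OVERFLOW (fail)
9. dequeue(): size=4
10. dequeue(): size=3
11. enqueue(90): size=4
12. enqueue(18): size=5
13. enqueue(74): size=5=cap → OVERFLOW (fail)
14. dequeue(): size=4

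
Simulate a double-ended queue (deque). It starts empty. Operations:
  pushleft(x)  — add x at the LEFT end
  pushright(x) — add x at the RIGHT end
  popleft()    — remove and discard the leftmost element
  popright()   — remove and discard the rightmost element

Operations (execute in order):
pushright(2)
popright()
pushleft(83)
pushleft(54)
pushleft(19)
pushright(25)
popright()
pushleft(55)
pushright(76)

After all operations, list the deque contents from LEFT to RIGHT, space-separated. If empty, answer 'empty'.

pushright(2): [2]
popright(): []
pushleft(83): [83]
pushleft(54): [54, 83]
pushleft(19): [19, 54, 83]
pushright(25): [19, 54, 83, 25]
popright(): [19, 54, 83]
pushleft(55): [55, 19, 54, 83]
pushright(76): [55, 19, 54, 83, 76]

Answer: 55 19 54 83 76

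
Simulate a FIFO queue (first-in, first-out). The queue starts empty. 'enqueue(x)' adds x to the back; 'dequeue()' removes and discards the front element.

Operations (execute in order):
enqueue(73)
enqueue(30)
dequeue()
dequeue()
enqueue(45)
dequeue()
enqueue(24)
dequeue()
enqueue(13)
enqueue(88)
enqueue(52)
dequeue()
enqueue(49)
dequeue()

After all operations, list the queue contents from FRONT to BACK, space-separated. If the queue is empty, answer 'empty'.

enqueue(73): [73]
enqueue(30): [73, 30]
dequeue(): [30]
dequeue(): []
enqueue(45): [45]
dequeue(): []
enqueue(24): [24]
dequeue(): []
enqueue(13): [13]
enqueue(88): [13, 88]
enqueue(52): [13, 88, 52]
dequeue(): [88, 52]
enqueue(49): [88, 52, 49]
dequeue(): [52, 49]

Answer: 52 49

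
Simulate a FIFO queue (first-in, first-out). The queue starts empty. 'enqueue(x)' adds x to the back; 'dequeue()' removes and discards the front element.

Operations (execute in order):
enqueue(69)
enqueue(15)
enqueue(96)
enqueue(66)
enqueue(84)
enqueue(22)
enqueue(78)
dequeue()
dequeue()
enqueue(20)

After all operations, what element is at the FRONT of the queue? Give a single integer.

enqueue(69): queue = [69]
enqueue(15): queue = [69, 15]
enqueue(96): queue = [69, 15, 96]
enqueue(66): queue = [69, 15, 96, 66]
enqueue(84): queue = [69, 15, 96, 66, 84]
enqueue(22): queue = [69, 15, 96, 66, 84, 22]
enqueue(78): queue = [69, 15, 96, 66, 84, 22, 78]
dequeue(): queue = [15, 96, 66, 84, 22, 78]
dequeue(): queue = [96, 66, 84, 22, 78]
enqueue(20): queue = [96, 66, 84, 22, 78, 20]

Answer: 96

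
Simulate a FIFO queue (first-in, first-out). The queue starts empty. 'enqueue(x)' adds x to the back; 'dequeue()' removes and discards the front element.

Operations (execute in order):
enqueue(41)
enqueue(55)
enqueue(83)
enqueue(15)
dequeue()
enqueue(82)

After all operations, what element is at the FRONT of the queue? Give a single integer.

Answer: 55

Derivation:
enqueue(41): queue = [41]
enqueue(55): queue = [41, 55]
enqueue(83): queue = [41, 55, 83]
enqueue(15): queue = [41, 55, 83, 15]
dequeue(): queue = [55, 83, 15]
enqueue(82): queue = [55, 83, 15, 82]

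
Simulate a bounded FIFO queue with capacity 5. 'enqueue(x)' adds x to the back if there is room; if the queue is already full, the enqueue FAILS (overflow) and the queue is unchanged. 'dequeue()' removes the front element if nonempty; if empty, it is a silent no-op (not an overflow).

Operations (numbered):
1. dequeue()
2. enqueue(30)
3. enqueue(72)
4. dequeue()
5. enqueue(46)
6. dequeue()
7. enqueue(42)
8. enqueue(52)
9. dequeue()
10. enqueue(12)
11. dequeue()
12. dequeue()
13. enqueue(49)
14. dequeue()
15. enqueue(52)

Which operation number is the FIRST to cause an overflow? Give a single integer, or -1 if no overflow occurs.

Answer: -1

Derivation:
1. dequeue(): empty, no-op, size=0
2. enqueue(30): size=1
3. enqueue(72): size=2
4. dequeue(): size=1
5. enqueue(46): size=2
6. dequeue(): size=1
7. enqueue(42): size=2
8. enqueue(52): size=3
9. dequeue(): size=2
10. enqueue(12): size=3
11. dequeue(): size=2
12. dequeue(): size=1
13. enqueue(49): size=2
14. dequeue(): size=1
15. enqueue(52): size=2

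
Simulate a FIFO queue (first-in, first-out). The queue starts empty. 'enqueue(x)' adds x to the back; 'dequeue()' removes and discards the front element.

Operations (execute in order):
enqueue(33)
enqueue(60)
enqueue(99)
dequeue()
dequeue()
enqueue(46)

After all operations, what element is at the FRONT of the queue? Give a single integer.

Answer: 99

Derivation:
enqueue(33): queue = [33]
enqueue(60): queue = [33, 60]
enqueue(99): queue = [33, 60, 99]
dequeue(): queue = [60, 99]
dequeue(): queue = [99]
enqueue(46): queue = [99, 46]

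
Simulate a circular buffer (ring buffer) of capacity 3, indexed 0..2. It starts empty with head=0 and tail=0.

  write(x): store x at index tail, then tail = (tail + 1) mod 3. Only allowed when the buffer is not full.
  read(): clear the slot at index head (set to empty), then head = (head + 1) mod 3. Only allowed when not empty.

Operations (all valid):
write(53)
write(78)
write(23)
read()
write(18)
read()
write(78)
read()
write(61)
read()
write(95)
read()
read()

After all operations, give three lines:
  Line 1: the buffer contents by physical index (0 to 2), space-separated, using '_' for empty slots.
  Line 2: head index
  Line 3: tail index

Answer: 95 _ _
0
1

Derivation:
write(53): buf=[53 _ _], head=0, tail=1, size=1
write(78): buf=[53 78 _], head=0, tail=2, size=2
write(23): buf=[53 78 23], head=0, tail=0, size=3
read(): buf=[_ 78 23], head=1, tail=0, size=2
write(18): buf=[18 78 23], head=1, tail=1, size=3
read(): buf=[18 _ 23], head=2, tail=1, size=2
write(78): buf=[18 78 23], head=2, tail=2, size=3
read(): buf=[18 78 _], head=0, tail=2, size=2
write(61): buf=[18 78 61], head=0, tail=0, size=3
read(): buf=[_ 78 61], head=1, tail=0, size=2
write(95): buf=[95 78 61], head=1, tail=1, size=3
read(): buf=[95 _ 61], head=2, tail=1, size=2
read(): buf=[95 _ _], head=0, tail=1, size=1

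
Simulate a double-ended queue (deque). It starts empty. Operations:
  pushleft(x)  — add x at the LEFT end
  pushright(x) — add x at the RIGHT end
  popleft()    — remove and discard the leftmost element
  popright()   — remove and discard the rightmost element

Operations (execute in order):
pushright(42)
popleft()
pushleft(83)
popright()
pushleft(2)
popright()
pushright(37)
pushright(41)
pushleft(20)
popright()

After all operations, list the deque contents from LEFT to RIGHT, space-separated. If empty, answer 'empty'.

pushright(42): [42]
popleft(): []
pushleft(83): [83]
popright(): []
pushleft(2): [2]
popright(): []
pushright(37): [37]
pushright(41): [37, 41]
pushleft(20): [20, 37, 41]
popright(): [20, 37]

Answer: 20 37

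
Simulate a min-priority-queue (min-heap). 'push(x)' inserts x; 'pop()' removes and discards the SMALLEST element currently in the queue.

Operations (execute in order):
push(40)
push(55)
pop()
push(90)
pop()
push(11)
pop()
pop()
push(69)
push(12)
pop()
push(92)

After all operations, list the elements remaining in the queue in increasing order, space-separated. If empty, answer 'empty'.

push(40): heap contents = [40]
push(55): heap contents = [40, 55]
pop() → 40: heap contents = [55]
push(90): heap contents = [55, 90]
pop() → 55: heap contents = [90]
push(11): heap contents = [11, 90]
pop() → 11: heap contents = [90]
pop() → 90: heap contents = []
push(69): heap contents = [69]
push(12): heap contents = [12, 69]
pop() → 12: heap contents = [69]
push(92): heap contents = [69, 92]

Answer: 69 92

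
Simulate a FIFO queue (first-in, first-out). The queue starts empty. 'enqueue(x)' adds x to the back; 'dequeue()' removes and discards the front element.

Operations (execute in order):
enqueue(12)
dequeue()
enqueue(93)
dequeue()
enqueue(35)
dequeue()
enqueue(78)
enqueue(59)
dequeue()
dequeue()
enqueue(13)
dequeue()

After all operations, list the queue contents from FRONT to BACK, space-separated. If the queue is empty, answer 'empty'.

Answer: empty

Derivation:
enqueue(12): [12]
dequeue(): []
enqueue(93): [93]
dequeue(): []
enqueue(35): [35]
dequeue(): []
enqueue(78): [78]
enqueue(59): [78, 59]
dequeue(): [59]
dequeue(): []
enqueue(13): [13]
dequeue(): []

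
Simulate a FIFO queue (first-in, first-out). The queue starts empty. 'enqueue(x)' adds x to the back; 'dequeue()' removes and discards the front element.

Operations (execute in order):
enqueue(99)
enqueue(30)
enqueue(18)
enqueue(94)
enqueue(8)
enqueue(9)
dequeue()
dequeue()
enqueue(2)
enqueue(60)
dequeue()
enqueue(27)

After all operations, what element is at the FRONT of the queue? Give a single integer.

enqueue(99): queue = [99]
enqueue(30): queue = [99, 30]
enqueue(18): queue = [99, 30, 18]
enqueue(94): queue = [99, 30, 18, 94]
enqueue(8): queue = [99, 30, 18, 94, 8]
enqueue(9): queue = [99, 30, 18, 94, 8, 9]
dequeue(): queue = [30, 18, 94, 8, 9]
dequeue(): queue = [18, 94, 8, 9]
enqueue(2): queue = [18, 94, 8, 9, 2]
enqueue(60): queue = [18, 94, 8, 9, 2, 60]
dequeue(): queue = [94, 8, 9, 2, 60]
enqueue(27): queue = [94, 8, 9, 2, 60, 27]

Answer: 94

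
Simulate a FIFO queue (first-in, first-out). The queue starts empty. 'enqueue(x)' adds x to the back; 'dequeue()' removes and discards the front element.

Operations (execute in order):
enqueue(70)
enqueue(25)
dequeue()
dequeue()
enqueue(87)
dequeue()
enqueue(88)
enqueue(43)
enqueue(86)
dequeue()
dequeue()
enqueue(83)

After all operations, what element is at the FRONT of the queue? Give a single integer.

enqueue(70): queue = [70]
enqueue(25): queue = [70, 25]
dequeue(): queue = [25]
dequeue(): queue = []
enqueue(87): queue = [87]
dequeue(): queue = []
enqueue(88): queue = [88]
enqueue(43): queue = [88, 43]
enqueue(86): queue = [88, 43, 86]
dequeue(): queue = [43, 86]
dequeue(): queue = [86]
enqueue(83): queue = [86, 83]

Answer: 86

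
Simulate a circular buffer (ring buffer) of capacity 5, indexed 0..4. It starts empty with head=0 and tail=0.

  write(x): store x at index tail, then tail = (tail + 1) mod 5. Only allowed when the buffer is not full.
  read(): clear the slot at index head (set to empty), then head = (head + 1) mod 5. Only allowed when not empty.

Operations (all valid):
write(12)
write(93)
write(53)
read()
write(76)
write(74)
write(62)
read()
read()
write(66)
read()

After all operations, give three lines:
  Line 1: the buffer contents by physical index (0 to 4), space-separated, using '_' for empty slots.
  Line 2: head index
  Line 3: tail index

write(12): buf=[12 _ _ _ _], head=0, tail=1, size=1
write(93): buf=[12 93 _ _ _], head=0, tail=2, size=2
write(53): buf=[12 93 53 _ _], head=0, tail=3, size=3
read(): buf=[_ 93 53 _ _], head=1, tail=3, size=2
write(76): buf=[_ 93 53 76 _], head=1, tail=4, size=3
write(74): buf=[_ 93 53 76 74], head=1, tail=0, size=4
write(62): buf=[62 93 53 76 74], head=1, tail=1, size=5
read(): buf=[62 _ 53 76 74], head=2, tail=1, size=4
read(): buf=[62 _ _ 76 74], head=3, tail=1, size=3
write(66): buf=[62 66 _ 76 74], head=3, tail=2, size=4
read(): buf=[62 66 _ _ 74], head=4, tail=2, size=3

Answer: 62 66 _ _ 74
4
2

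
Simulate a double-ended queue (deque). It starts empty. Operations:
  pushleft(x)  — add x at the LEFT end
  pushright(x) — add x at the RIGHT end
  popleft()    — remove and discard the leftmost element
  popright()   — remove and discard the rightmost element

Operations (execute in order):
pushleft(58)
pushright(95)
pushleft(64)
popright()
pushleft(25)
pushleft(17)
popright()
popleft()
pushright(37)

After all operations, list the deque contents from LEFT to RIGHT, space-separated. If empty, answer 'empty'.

pushleft(58): [58]
pushright(95): [58, 95]
pushleft(64): [64, 58, 95]
popright(): [64, 58]
pushleft(25): [25, 64, 58]
pushleft(17): [17, 25, 64, 58]
popright(): [17, 25, 64]
popleft(): [25, 64]
pushright(37): [25, 64, 37]

Answer: 25 64 37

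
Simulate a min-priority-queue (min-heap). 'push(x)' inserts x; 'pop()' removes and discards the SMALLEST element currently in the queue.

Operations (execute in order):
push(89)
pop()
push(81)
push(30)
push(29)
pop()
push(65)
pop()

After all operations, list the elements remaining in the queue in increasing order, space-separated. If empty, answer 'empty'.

push(89): heap contents = [89]
pop() → 89: heap contents = []
push(81): heap contents = [81]
push(30): heap contents = [30, 81]
push(29): heap contents = [29, 30, 81]
pop() → 29: heap contents = [30, 81]
push(65): heap contents = [30, 65, 81]
pop() → 30: heap contents = [65, 81]

Answer: 65 81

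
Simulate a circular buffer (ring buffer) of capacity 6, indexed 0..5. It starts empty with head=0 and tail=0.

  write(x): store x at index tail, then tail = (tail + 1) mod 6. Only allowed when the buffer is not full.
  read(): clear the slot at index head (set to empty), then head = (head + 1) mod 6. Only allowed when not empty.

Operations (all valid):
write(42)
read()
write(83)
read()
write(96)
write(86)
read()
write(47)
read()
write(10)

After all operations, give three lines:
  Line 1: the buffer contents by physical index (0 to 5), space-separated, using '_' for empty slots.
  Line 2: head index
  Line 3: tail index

Answer: _ _ _ _ 47 10
4
0

Derivation:
write(42): buf=[42 _ _ _ _ _], head=0, tail=1, size=1
read(): buf=[_ _ _ _ _ _], head=1, tail=1, size=0
write(83): buf=[_ 83 _ _ _ _], head=1, tail=2, size=1
read(): buf=[_ _ _ _ _ _], head=2, tail=2, size=0
write(96): buf=[_ _ 96 _ _ _], head=2, tail=3, size=1
write(86): buf=[_ _ 96 86 _ _], head=2, tail=4, size=2
read(): buf=[_ _ _ 86 _ _], head=3, tail=4, size=1
write(47): buf=[_ _ _ 86 47 _], head=3, tail=5, size=2
read(): buf=[_ _ _ _ 47 _], head=4, tail=5, size=1
write(10): buf=[_ _ _ _ 47 10], head=4, tail=0, size=2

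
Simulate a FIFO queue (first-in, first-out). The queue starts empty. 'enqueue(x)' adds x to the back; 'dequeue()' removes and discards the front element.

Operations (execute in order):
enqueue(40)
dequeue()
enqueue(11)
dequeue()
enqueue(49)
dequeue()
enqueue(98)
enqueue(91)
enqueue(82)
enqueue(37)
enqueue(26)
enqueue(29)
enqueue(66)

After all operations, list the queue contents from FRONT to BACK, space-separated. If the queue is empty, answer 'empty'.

enqueue(40): [40]
dequeue(): []
enqueue(11): [11]
dequeue(): []
enqueue(49): [49]
dequeue(): []
enqueue(98): [98]
enqueue(91): [98, 91]
enqueue(82): [98, 91, 82]
enqueue(37): [98, 91, 82, 37]
enqueue(26): [98, 91, 82, 37, 26]
enqueue(29): [98, 91, 82, 37, 26, 29]
enqueue(66): [98, 91, 82, 37, 26, 29, 66]

Answer: 98 91 82 37 26 29 66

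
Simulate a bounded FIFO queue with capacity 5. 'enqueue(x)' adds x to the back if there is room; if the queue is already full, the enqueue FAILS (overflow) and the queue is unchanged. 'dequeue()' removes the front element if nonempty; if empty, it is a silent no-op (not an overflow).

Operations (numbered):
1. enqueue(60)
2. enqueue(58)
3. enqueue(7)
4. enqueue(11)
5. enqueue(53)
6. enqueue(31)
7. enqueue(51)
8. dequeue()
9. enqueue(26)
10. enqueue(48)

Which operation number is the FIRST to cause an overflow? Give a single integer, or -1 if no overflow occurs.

1. enqueue(60): size=1
2. enqueue(58): size=2
3. enqueue(7): size=3
4. enqueue(11): size=4
5. enqueue(53): size=5
6. enqueue(31): size=5=cap → OVERFLOW (fail)
7. enqueue(51): size=5=cap → OVERFLOW (fail)
8. dequeue(): size=4
9. enqueue(26): size=5
10. enqueue(48): size=5=cap → OVERFLOW (fail)

Answer: 6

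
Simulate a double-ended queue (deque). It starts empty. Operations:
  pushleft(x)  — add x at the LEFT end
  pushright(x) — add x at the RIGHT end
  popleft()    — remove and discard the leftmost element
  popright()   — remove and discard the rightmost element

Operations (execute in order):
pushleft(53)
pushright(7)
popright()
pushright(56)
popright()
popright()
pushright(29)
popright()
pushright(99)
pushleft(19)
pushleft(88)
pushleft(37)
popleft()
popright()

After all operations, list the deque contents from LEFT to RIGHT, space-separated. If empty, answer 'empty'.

Answer: 88 19

Derivation:
pushleft(53): [53]
pushright(7): [53, 7]
popright(): [53]
pushright(56): [53, 56]
popright(): [53]
popright(): []
pushright(29): [29]
popright(): []
pushright(99): [99]
pushleft(19): [19, 99]
pushleft(88): [88, 19, 99]
pushleft(37): [37, 88, 19, 99]
popleft(): [88, 19, 99]
popright(): [88, 19]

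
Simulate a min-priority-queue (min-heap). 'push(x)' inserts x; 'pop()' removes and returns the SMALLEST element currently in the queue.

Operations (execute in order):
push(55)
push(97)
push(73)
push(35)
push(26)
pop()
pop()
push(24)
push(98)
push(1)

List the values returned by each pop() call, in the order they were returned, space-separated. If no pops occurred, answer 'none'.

push(55): heap contents = [55]
push(97): heap contents = [55, 97]
push(73): heap contents = [55, 73, 97]
push(35): heap contents = [35, 55, 73, 97]
push(26): heap contents = [26, 35, 55, 73, 97]
pop() → 26: heap contents = [35, 55, 73, 97]
pop() → 35: heap contents = [55, 73, 97]
push(24): heap contents = [24, 55, 73, 97]
push(98): heap contents = [24, 55, 73, 97, 98]
push(1): heap contents = [1, 24, 55, 73, 97, 98]

Answer: 26 35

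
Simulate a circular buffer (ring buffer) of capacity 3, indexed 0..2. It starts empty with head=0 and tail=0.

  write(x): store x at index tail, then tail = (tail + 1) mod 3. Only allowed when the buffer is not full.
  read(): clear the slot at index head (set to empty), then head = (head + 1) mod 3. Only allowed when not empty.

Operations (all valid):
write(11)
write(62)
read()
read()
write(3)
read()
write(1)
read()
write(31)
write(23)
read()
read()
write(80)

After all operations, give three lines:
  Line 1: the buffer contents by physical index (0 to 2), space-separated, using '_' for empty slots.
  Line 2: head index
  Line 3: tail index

Answer: 80 _ _
0
1

Derivation:
write(11): buf=[11 _ _], head=0, tail=1, size=1
write(62): buf=[11 62 _], head=0, tail=2, size=2
read(): buf=[_ 62 _], head=1, tail=2, size=1
read(): buf=[_ _ _], head=2, tail=2, size=0
write(3): buf=[_ _ 3], head=2, tail=0, size=1
read(): buf=[_ _ _], head=0, tail=0, size=0
write(1): buf=[1 _ _], head=0, tail=1, size=1
read(): buf=[_ _ _], head=1, tail=1, size=0
write(31): buf=[_ 31 _], head=1, tail=2, size=1
write(23): buf=[_ 31 23], head=1, tail=0, size=2
read(): buf=[_ _ 23], head=2, tail=0, size=1
read(): buf=[_ _ _], head=0, tail=0, size=0
write(80): buf=[80 _ _], head=0, tail=1, size=1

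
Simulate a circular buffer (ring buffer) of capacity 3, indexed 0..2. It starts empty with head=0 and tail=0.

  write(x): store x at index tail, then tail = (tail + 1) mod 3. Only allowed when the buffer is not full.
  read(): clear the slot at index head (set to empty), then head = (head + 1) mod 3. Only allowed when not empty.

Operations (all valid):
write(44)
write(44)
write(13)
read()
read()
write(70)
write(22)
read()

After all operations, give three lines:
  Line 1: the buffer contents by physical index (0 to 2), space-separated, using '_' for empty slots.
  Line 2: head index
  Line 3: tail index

Answer: 70 22 _
0
2

Derivation:
write(44): buf=[44 _ _], head=0, tail=1, size=1
write(44): buf=[44 44 _], head=0, tail=2, size=2
write(13): buf=[44 44 13], head=0, tail=0, size=3
read(): buf=[_ 44 13], head=1, tail=0, size=2
read(): buf=[_ _ 13], head=2, tail=0, size=1
write(70): buf=[70 _ 13], head=2, tail=1, size=2
write(22): buf=[70 22 13], head=2, tail=2, size=3
read(): buf=[70 22 _], head=0, tail=2, size=2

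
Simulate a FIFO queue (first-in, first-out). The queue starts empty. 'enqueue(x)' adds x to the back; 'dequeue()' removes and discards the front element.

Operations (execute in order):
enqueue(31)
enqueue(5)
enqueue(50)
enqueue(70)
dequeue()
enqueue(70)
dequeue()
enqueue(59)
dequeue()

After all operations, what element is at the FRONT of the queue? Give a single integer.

enqueue(31): queue = [31]
enqueue(5): queue = [31, 5]
enqueue(50): queue = [31, 5, 50]
enqueue(70): queue = [31, 5, 50, 70]
dequeue(): queue = [5, 50, 70]
enqueue(70): queue = [5, 50, 70, 70]
dequeue(): queue = [50, 70, 70]
enqueue(59): queue = [50, 70, 70, 59]
dequeue(): queue = [70, 70, 59]

Answer: 70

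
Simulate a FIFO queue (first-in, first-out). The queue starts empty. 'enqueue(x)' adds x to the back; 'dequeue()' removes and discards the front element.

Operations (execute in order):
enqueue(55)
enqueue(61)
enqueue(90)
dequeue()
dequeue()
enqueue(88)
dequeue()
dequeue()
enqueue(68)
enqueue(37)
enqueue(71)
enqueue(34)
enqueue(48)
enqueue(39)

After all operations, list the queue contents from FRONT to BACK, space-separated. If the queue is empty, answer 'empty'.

enqueue(55): [55]
enqueue(61): [55, 61]
enqueue(90): [55, 61, 90]
dequeue(): [61, 90]
dequeue(): [90]
enqueue(88): [90, 88]
dequeue(): [88]
dequeue(): []
enqueue(68): [68]
enqueue(37): [68, 37]
enqueue(71): [68, 37, 71]
enqueue(34): [68, 37, 71, 34]
enqueue(48): [68, 37, 71, 34, 48]
enqueue(39): [68, 37, 71, 34, 48, 39]

Answer: 68 37 71 34 48 39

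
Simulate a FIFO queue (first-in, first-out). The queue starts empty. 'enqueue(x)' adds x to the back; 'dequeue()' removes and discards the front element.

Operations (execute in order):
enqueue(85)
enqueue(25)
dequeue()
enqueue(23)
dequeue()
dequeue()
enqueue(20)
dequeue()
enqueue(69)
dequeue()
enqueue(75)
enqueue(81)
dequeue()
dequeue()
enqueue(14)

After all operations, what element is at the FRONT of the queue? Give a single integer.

enqueue(85): queue = [85]
enqueue(25): queue = [85, 25]
dequeue(): queue = [25]
enqueue(23): queue = [25, 23]
dequeue(): queue = [23]
dequeue(): queue = []
enqueue(20): queue = [20]
dequeue(): queue = []
enqueue(69): queue = [69]
dequeue(): queue = []
enqueue(75): queue = [75]
enqueue(81): queue = [75, 81]
dequeue(): queue = [81]
dequeue(): queue = []
enqueue(14): queue = [14]

Answer: 14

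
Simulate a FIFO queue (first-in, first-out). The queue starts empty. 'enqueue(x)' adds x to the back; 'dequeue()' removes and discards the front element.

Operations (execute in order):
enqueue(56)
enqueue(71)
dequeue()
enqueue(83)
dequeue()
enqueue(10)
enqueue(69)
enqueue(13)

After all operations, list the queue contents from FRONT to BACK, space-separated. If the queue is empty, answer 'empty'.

Answer: 83 10 69 13

Derivation:
enqueue(56): [56]
enqueue(71): [56, 71]
dequeue(): [71]
enqueue(83): [71, 83]
dequeue(): [83]
enqueue(10): [83, 10]
enqueue(69): [83, 10, 69]
enqueue(13): [83, 10, 69, 13]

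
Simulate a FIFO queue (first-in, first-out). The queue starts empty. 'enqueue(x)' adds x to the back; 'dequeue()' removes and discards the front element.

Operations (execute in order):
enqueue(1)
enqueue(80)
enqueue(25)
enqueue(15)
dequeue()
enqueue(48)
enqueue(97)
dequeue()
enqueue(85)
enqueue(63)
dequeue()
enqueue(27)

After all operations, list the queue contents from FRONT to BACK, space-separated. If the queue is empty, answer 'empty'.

enqueue(1): [1]
enqueue(80): [1, 80]
enqueue(25): [1, 80, 25]
enqueue(15): [1, 80, 25, 15]
dequeue(): [80, 25, 15]
enqueue(48): [80, 25, 15, 48]
enqueue(97): [80, 25, 15, 48, 97]
dequeue(): [25, 15, 48, 97]
enqueue(85): [25, 15, 48, 97, 85]
enqueue(63): [25, 15, 48, 97, 85, 63]
dequeue(): [15, 48, 97, 85, 63]
enqueue(27): [15, 48, 97, 85, 63, 27]

Answer: 15 48 97 85 63 27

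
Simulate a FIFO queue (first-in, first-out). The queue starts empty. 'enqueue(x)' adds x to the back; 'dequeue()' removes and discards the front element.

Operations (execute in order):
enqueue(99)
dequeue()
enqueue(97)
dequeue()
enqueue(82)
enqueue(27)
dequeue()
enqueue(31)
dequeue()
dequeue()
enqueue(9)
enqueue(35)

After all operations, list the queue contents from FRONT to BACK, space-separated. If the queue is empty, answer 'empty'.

Answer: 9 35

Derivation:
enqueue(99): [99]
dequeue(): []
enqueue(97): [97]
dequeue(): []
enqueue(82): [82]
enqueue(27): [82, 27]
dequeue(): [27]
enqueue(31): [27, 31]
dequeue(): [31]
dequeue(): []
enqueue(9): [9]
enqueue(35): [9, 35]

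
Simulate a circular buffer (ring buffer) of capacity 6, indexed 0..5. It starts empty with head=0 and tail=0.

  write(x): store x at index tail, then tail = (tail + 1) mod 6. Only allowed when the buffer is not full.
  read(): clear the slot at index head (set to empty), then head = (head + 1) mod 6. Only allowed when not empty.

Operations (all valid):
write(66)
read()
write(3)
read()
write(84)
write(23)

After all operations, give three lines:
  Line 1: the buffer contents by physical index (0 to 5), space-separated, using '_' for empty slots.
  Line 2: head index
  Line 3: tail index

Answer: _ _ 84 23 _ _
2
4

Derivation:
write(66): buf=[66 _ _ _ _ _], head=0, tail=1, size=1
read(): buf=[_ _ _ _ _ _], head=1, tail=1, size=0
write(3): buf=[_ 3 _ _ _ _], head=1, tail=2, size=1
read(): buf=[_ _ _ _ _ _], head=2, tail=2, size=0
write(84): buf=[_ _ 84 _ _ _], head=2, tail=3, size=1
write(23): buf=[_ _ 84 23 _ _], head=2, tail=4, size=2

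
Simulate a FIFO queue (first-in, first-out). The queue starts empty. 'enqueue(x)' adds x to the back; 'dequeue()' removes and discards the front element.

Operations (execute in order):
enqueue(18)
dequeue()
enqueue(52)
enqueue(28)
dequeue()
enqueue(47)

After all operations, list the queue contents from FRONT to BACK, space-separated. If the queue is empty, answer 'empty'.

enqueue(18): [18]
dequeue(): []
enqueue(52): [52]
enqueue(28): [52, 28]
dequeue(): [28]
enqueue(47): [28, 47]

Answer: 28 47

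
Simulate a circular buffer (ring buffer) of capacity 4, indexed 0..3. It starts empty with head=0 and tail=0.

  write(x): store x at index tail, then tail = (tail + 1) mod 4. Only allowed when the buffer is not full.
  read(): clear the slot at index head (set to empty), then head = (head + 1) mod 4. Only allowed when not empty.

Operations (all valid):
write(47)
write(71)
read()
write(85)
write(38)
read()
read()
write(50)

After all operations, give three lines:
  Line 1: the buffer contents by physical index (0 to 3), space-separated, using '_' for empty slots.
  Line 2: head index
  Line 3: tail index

write(47): buf=[47 _ _ _], head=0, tail=1, size=1
write(71): buf=[47 71 _ _], head=0, tail=2, size=2
read(): buf=[_ 71 _ _], head=1, tail=2, size=1
write(85): buf=[_ 71 85 _], head=1, tail=3, size=2
write(38): buf=[_ 71 85 38], head=1, tail=0, size=3
read(): buf=[_ _ 85 38], head=2, tail=0, size=2
read(): buf=[_ _ _ 38], head=3, tail=0, size=1
write(50): buf=[50 _ _ 38], head=3, tail=1, size=2

Answer: 50 _ _ 38
3
1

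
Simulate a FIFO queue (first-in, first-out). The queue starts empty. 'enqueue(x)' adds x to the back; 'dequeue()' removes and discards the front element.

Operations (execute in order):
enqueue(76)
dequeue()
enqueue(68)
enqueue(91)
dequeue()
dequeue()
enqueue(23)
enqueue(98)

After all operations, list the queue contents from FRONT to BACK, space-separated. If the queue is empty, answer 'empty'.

Answer: 23 98

Derivation:
enqueue(76): [76]
dequeue(): []
enqueue(68): [68]
enqueue(91): [68, 91]
dequeue(): [91]
dequeue(): []
enqueue(23): [23]
enqueue(98): [23, 98]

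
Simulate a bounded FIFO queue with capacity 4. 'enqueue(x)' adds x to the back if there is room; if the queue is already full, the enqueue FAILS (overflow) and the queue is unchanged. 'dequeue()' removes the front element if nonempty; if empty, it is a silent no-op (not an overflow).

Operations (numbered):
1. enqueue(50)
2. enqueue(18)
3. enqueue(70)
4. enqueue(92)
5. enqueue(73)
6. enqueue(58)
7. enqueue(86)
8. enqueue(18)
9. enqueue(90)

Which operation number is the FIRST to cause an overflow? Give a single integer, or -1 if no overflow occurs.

Answer: 5

Derivation:
1. enqueue(50): size=1
2. enqueue(18): size=2
3. enqueue(70): size=3
4. enqueue(92): size=4
5. enqueue(73): size=4=cap → OVERFLOW (fail)
6. enqueue(58): size=4=cap → OVERFLOW (fail)
7. enqueue(86): size=4=cap → OVERFLOW (fail)
8. enqueue(18): size=4=cap → OVERFLOW (fail)
9. enqueue(90): size=4=cap → OVERFLOW (fail)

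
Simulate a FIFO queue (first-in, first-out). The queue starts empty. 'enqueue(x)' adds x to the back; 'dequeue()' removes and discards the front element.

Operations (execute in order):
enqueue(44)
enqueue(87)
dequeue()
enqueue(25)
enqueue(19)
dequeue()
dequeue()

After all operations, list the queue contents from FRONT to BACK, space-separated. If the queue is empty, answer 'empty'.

Answer: 19

Derivation:
enqueue(44): [44]
enqueue(87): [44, 87]
dequeue(): [87]
enqueue(25): [87, 25]
enqueue(19): [87, 25, 19]
dequeue(): [25, 19]
dequeue(): [19]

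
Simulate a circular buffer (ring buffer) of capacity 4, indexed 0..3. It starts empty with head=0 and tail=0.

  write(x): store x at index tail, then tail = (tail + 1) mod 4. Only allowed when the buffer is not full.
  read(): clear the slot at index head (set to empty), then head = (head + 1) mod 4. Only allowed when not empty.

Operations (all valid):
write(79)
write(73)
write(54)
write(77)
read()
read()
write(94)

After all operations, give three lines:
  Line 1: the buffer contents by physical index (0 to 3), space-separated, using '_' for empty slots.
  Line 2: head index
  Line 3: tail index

write(79): buf=[79 _ _ _], head=0, tail=1, size=1
write(73): buf=[79 73 _ _], head=0, tail=2, size=2
write(54): buf=[79 73 54 _], head=0, tail=3, size=3
write(77): buf=[79 73 54 77], head=0, tail=0, size=4
read(): buf=[_ 73 54 77], head=1, tail=0, size=3
read(): buf=[_ _ 54 77], head=2, tail=0, size=2
write(94): buf=[94 _ 54 77], head=2, tail=1, size=3

Answer: 94 _ 54 77
2
1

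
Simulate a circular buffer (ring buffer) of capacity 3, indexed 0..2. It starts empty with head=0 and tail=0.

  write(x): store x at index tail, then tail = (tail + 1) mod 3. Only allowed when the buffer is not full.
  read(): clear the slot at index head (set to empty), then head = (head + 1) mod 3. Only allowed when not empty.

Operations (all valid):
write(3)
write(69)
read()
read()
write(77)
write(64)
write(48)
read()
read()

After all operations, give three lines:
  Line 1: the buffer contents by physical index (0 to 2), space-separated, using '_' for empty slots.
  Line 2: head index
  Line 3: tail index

Answer: _ 48 _
1
2

Derivation:
write(3): buf=[3 _ _], head=0, tail=1, size=1
write(69): buf=[3 69 _], head=0, tail=2, size=2
read(): buf=[_ 69 _], head=1, tail=2, size=1
read(): buf=[_ _ _], head=2, tail=2, size=0
write(77): buf=[_ _ 77], head=2, tail=0, size=1
write(64): buf=[64 _ 77], head=2, tail=1, size=2
write(48): buf=[64 48 77], head=2, tail=2, size=3
read(): buf=[64 48 _], head=0, tail=2, size=2
read(): buf=[_ 48 _], head=1, tail=2, size=1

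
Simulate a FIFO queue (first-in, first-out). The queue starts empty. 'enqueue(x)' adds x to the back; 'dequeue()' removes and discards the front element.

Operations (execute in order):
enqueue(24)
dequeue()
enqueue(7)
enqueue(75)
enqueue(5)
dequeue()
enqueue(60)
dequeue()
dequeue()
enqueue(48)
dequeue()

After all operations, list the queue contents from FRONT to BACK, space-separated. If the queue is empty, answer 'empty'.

Answer: 48

Derivation:
enqueue(24): [24]
dequeue(): []
enqueue(7): [7]
enqueue(75): [7, 75]
enqueue(5): [7, 75, 5]
dequeue(): [75, 5]
enqueue(60): [75, 5, 60]
dequeue(): [5, 60]
dequeue(): [60]
enqueue(48): [60, 48]
dequeue(): [48]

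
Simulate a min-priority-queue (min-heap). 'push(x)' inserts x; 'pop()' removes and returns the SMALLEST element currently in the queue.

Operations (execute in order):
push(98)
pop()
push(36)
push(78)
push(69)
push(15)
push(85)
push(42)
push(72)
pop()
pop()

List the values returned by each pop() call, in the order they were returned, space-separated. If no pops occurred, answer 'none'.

Answer: 98 15 36

Derivation:
push(98): heap contents = [98]
pop() → 98: heap contents = []
push(36): heap contents = [36]
push(78): heap contents = [36, 78]
push(69): heap contents = [36, 69, 78]
push(15): heap contents = [15, 36, 69, 78]
push(85): heap contents = [15, 36, 69, 78, 85]
push(42): heap contents = [15, 36, 42, 69, 78, 85]
push(72): heap contents = [15, 36, 42, 69, 72, 78, 85]
pop() → 15: heap contents = [36, 42, 69, 72, 78, 85]
pop() → 36: heap contents = [42, 69, 72, 78, 85]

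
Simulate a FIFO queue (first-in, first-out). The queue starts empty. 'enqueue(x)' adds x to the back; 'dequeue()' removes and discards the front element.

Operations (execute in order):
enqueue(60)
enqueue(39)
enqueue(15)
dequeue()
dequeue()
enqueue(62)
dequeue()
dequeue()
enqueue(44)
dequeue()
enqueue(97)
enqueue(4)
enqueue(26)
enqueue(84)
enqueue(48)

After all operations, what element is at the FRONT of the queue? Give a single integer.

enqueue(60): queue = [60]
enqueue(39): queue = [60, 39]
enqueue(15): queue = [60, 39, 15]
dequeue(): queue = [39, 15]
dequeue(): queue = [15]
enqueue(62): queue = [15, 62]
dequeue(): queue = [62]
dequeue(): queue = []
enqueue(44): queue = [44]
dequeue(): queue = []
enqueue(97): queue = [97]
enqueue(4): queue = [97, 4]
enqueue(26): queue = [97, 4, 26]
enqueue(84): queue = [97, 4, 26, 84]
enqueue(48): queue = [97, 4, 26, 84, 48]

Answer: 97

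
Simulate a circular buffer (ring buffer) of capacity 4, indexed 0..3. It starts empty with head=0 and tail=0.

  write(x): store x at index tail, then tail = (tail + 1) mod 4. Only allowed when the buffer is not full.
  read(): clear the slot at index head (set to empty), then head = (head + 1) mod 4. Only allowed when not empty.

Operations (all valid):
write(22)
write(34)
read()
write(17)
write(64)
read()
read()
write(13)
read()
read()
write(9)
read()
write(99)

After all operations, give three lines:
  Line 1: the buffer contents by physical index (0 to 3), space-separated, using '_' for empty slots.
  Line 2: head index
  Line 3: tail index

Answer: _ _ 99 _
2
3

Derivation:
write(22): buf=[22 _ _ _], head=0, tail=1, size=1
write(34): buf=[22 34 _ _], head=0, tail=2, size=2
read(): buf=[_ 34 _ _], head=1, tail=2, size=1
write(17): buf=[_ 34 17 _], head=1, tail=3, size=2
write(64): buf=[_ 34 17 64], head=1, tail=0, size=3
read(): buf=[_ _ 17 64], head=2, tail=0, size=2
read(): buf=[_ _ _ 64], head=3, tail=0, size=1
write(13): buf=[13 _ _ 64], head=3, tail=1, size=2
read(): buf=[13 _ _ _], head=0, tail=1, size=1
read(): buf=[_ _ _ _], head=1, tail=1, size=0
write(9): buf=[_ 9 _ _], head=1, tail=2, size=1
read(): buf=[_ _ _ _], head=2, tail=2, size=0
write(99): buf=[_ _ 99 _], head=2, tail=3, size=1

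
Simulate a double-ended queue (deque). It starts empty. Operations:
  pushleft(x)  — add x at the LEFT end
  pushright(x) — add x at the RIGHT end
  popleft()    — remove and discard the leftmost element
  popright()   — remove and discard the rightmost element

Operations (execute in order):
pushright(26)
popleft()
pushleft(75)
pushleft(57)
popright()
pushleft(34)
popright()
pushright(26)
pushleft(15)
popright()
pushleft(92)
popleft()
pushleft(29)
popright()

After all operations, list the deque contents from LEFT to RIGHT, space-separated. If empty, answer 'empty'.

pushright(26): [26]
popleft(): []
pushleft(75): [75]
pushleft(57): [57, 75]
popright(): [57]
pushleft(34): [34, 57]
popright(): [34]
pushright(26): [34, 26]
pushleft(15): [15, 34, 26]
popright(): [15, 34]
pushleft(92): [92, 15, 34]
popleft(): [15, 34]
pushleft(29): [29, 15, 34]
popright(): [29, 15]

Answer: 29 15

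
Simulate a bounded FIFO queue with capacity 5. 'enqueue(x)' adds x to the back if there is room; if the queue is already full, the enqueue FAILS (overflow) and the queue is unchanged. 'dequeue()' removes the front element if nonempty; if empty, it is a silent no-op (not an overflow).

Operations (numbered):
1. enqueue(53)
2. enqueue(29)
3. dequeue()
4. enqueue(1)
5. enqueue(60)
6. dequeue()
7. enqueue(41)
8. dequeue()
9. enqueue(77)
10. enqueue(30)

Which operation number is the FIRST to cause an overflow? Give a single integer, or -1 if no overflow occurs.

1. enqueue(53): size=1
2. enqueue(29): size=2
3. dequeue(): size=1
4. enqueue(1): size=2
5. enqueue(60): size=3
6. dequeue(): size=2
7. enqueue(41): size=3
8. dequeue(): size=2
9. enqueue(77): size=3
10. enqueue(30): size=4

Answer: -1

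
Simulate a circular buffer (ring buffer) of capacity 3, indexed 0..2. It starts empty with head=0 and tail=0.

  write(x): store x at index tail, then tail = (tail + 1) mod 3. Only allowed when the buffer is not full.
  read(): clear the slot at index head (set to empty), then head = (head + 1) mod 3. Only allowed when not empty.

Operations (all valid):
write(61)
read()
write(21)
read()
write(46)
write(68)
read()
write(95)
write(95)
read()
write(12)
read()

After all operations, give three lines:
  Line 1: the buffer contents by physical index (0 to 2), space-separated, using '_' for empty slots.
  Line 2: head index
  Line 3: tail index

Answer: 12 _ 95
2
1

Derivation:
write(61): buf=[61 _ _], head=0, tail=1, size=1
read(): buf=[_ _ _], head=1, tail=1, size=0
write(21): buf=[_ 21 _], head=1, tail=2, size=1
read(): buf=[_ _ _], head=2, tail=2, size=0
write(46): buf=[_ _ 46], head=2, tail=0, size=1
write(68): buf=[68 _ 46], head=2, tail=1, size=2
read(): buf=[68 _ _], head=0, tail=1, size=1
write(95): buf=[68 95 _], head=0, tail=2, size=2
write(95): buf=[68 95 95], head=0, tail=0, size=3
read(): buf=[_ 95 95], head=1, tail=0, size=2
write(12): buf=[12 95 95], head=1, tail=1, size=3
read(): buf=[12 _ 95], head=2, tail=1, size=2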